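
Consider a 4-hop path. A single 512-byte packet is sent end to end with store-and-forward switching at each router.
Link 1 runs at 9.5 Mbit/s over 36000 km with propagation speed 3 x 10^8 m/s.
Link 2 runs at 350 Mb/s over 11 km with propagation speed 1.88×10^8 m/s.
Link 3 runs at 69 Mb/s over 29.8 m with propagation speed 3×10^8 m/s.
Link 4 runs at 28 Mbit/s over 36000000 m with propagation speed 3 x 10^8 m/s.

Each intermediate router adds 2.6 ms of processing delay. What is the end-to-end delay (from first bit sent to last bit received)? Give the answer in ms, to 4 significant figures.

248.5 ms

L = 512 × 8 = 4096 bits.
Transmission delays (L/R per hop): 0.431158, 0.0117029, 0.0593623, 0.146286 ms; sum = 0.648509 ms.
Propagation delays (d/s per hop): 120, 0.0585106, 9.93333e-05, 120 ms; sum = 240.059 ms.
Processing at 3 router(s): 3 × 2.6 ms = 7.8 ms.
End-to-end = 248.5 ms.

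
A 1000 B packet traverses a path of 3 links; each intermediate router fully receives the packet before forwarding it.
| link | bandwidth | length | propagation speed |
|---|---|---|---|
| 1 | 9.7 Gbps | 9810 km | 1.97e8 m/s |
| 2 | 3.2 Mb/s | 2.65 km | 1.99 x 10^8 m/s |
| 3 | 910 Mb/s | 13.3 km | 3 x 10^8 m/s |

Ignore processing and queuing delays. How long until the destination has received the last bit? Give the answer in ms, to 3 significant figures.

52.4 ms

L = 1000 × 8 = 8000 bits.
Transmission delays (L/R per hop): 0.000824742, 2.5, 0.00879121 ms; sum = 2.50962 ms.
Propagation delays (d/s per hop): 49.797, 0.0133166, 0.0443333 ms; sum = 49.8546 ms.
End-to-end = 52.4 ms.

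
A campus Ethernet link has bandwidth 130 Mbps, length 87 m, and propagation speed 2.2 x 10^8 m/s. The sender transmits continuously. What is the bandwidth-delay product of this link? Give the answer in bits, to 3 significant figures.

51.4 bits

Propagation delay = 87 / 2.2e+08 = 3.95455e-07 s.
BDP = R × t_prop = 130000000 × 3.95455e-07 = 51.4091 bits.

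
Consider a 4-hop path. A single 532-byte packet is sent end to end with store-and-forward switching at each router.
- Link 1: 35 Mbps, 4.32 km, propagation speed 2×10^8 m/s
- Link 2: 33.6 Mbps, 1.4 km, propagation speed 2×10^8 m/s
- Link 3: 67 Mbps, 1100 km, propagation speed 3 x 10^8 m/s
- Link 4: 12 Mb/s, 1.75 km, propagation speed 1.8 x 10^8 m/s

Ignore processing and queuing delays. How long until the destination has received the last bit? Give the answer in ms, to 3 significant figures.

L = 532 × 8 = 4256 bits.
Transmission delays (L/R per hop): 0.1216, 0.126667, 0.0635224, 0.354667 ms; sum = 0.666456 ms.
Propagation delays (d/s per hop): 0.0216, 0.007, 3.66667, 0.00972222 ms; sum = 3.70499 ms.
End-to-end = 4.37 ms.

4.37 ms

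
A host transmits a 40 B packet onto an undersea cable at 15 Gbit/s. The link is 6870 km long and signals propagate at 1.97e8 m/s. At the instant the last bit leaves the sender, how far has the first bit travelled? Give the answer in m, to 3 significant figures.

t_tx = L/R = 320/15000000000 = 2.13333e-08 s.
Distance = s × t_tx = 197000000 × 2.13333e-08 = 4.20 m.

4.20 m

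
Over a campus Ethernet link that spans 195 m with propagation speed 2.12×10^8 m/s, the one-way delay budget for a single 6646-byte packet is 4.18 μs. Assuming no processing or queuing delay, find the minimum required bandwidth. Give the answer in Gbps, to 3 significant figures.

16.3 Gbps

L = 53168 bits.
Propagation delay = 195 / 212000000 = 0.919811 μs.
Transmission budget = 4.18 − 0.919811 = 3.26019 μs.
R ≥ L / t_tx = 53168 bits / 3.26019e-06 s = 16.3 Gbps.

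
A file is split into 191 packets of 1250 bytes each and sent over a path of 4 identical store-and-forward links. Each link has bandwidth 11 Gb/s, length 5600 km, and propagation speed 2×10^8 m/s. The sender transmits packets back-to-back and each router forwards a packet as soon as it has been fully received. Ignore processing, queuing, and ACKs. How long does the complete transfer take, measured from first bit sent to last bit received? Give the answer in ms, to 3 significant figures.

112 ms

Per-hop transmission t_tx = L/R = 10000/11000000000 = 0.000909091 ms.
Per-hop propagation t_prop = 5600000/200000000 = 28 ms.
Pipeline fill: first packet needs 4·t_tx to clear all hops; remaining 190 packets each add one t_tx.
Total = (4+191-1)·t_tx + 4·t_prop = 194·0.000909091 + 4·28 = 112 ms.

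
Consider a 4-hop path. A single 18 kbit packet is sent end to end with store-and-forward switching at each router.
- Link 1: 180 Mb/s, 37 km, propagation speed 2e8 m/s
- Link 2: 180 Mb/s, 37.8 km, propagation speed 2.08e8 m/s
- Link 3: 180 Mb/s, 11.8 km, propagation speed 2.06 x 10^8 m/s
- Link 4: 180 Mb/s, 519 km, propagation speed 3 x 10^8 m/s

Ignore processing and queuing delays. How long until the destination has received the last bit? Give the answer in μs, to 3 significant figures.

L = 18000 bits.
Transmission delay per hop = L/R = 18000/180000000 = 100 μs; 4 hops → 400 μs.
Propagation delays (d/s per hop): 185, 181.731, 57.2816, 1730 μs; sum = 2154.01 μs.
End-to-end = 2550 μs.

2550 μs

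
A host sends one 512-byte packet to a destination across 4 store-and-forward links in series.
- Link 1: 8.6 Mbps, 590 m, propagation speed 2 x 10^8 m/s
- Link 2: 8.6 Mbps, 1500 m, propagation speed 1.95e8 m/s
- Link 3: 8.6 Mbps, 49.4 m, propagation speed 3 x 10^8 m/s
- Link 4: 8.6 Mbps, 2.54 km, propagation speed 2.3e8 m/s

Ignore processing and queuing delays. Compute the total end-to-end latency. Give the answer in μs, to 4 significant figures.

L = 512 × 8 = 4096 bits.
Transmission delay per hop = L/R = 4096/8600000 = 476.279 μs; 4 hops → 1905.12 μs.
Propagation delays (d/s per hop): 2.95, 7.69231, 0.164667, 11.0435 μs; sum = 21.8505 μs.
End-to-end = 1927 μs.

1927 μs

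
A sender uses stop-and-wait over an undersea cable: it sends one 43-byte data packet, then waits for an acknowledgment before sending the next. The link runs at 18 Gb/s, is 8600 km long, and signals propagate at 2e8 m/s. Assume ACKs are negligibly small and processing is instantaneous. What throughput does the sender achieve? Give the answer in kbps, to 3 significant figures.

4.00 kbps

t_tx = L/R = 344/18000000000 = 1.91111e-08 s.
t_prop = 8600000/200000000 = 0.043 s; RTT = 0.086 s.
Cycle = t_tx + RTT = 0.086 s.
Throughput = L / cycle = 344 / 0.086 = 4.00 kbps.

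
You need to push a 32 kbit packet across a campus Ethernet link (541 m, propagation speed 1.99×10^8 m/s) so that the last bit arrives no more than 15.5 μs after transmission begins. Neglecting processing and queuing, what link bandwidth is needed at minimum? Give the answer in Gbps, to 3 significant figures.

Propagation delay = 541 / 199000000 = 2.71859 μs.
Transmission budget = 15.5 − 2.71859 = 12.7814 μs.
R ≥ L / t_tx = 32000 bits / 1.27814e-05 s = 2.50 Gbps.

2.50 Gbps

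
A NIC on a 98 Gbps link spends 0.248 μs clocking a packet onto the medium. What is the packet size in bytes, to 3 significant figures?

3040 bytes

L = R × t_tx = 98000000000 b/s × 2.48e-07 s = 24304 bits.
In bytes: 24304 / 8 = 3040 bytes.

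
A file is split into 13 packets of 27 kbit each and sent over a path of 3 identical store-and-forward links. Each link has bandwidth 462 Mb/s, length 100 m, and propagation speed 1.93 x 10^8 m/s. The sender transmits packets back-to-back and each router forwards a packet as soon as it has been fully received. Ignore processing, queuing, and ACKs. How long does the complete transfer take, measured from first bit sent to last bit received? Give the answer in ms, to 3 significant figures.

Per-hop transmission t_tx = L/R = 27000/462000000 = 0.0584416 ms.
Per-hop propagation t_prop = 100/193000000 = 0.000518135 ms.
Pipeline fill: first packet needs 3·t_tx to clear all hops; remaining 12 packets each add one t_tx.
Total = (3+13-1)·t_tx + 3·t_prop = 15·0.0584416 + 3·0.000518135 = 0.878 ms.

0.878 ms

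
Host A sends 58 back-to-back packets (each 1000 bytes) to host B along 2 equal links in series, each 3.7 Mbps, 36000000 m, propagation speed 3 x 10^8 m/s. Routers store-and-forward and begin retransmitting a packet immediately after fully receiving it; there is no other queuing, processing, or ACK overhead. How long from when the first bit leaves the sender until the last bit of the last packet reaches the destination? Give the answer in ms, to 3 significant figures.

368 ms

Per-hop transmission t_tx = L/R = 8000/3700000 = 2.16216 ms.
Per-hop propagation t_prop = 36000000/300000000 = 120 ms.
Pipeline fill: first packet needs 2·t_tx to clear all hops; remaining 57 packets each add one t_tx.
Total = (2+58-1)·t_tx + 2·t_prop = 59·2.16216 + 2·120 = 368 ms.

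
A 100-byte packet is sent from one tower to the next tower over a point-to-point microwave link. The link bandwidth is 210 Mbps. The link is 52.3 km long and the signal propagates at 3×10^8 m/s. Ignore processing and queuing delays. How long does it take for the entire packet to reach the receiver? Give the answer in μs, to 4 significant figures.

178.1 μs

L = 100 × 8 = 800 bits.
Transmission delay = L/R = 800 / 210000000 = 3.80952 μs.
Propagation delay = d/s = 52300 m / 300000000 m/s = 174.333 μs.
Total = 178.1 μs.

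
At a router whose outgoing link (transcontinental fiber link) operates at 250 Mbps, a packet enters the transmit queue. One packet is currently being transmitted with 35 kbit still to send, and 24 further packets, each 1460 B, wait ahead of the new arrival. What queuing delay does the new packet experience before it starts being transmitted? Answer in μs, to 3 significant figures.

Each queued packet: L/R = 11680/250000000 = 46.72 μs.
24 queued → 1121.28 μs.
Plus remaining 35000 bits of current packet: 140 μs.
Queuing delay = 1260 μs.

1260 μs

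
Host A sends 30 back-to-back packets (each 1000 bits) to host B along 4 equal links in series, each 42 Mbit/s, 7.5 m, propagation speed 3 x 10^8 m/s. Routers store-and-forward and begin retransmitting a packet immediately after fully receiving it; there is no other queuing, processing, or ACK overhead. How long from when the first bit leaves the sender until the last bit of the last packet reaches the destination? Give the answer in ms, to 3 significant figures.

0.786 ms

Per-hop transmission t_tx = L/R = 1000/42000000 = 0.0238095 ms.
Per-hop propagation t_prop = 7.5/300000000 = 2.5e-05 ms.
Pipeline fill: first packet needs 4·t_tx to clear all hops; remaining 29 packets each add one t_tx.
Total = (4+30-1)·t_tx + 4·t_prop = 33·0.0238095 + 4·2.5e-05 = 0.786 ms.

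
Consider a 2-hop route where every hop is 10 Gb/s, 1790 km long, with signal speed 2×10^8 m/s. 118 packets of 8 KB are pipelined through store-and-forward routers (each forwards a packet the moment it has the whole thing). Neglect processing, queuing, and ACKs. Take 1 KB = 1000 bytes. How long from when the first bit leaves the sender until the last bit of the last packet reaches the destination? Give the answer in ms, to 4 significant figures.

18.66 ms

Per-hop transmission t_tx = L/R = 64000/10000000000 = 0.0064 ms.
Per-hop propagation t_prop = 1790000/200000000 = 8.95 ms.
Pipeline fill: first packet needs 2·t_tx to clear all hops; remaining 117 packets each add one t_tx.
Total = (2+118-1)·t_tx + 2·t_prop = 119·0.0064 + 2·8.95 = 18.66 ms.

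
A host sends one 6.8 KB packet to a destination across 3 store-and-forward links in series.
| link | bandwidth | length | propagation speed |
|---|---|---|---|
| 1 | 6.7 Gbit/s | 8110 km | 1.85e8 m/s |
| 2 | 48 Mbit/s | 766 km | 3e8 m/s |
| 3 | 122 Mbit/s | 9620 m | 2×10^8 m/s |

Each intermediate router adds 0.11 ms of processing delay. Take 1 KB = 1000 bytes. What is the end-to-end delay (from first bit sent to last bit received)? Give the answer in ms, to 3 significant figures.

48.2 ms

L = 54400 bits.
Transmission delays (L/R per hop): 0.0081194, 1.13333, 0.445902 ms; sum = 1.58735 ms.
Propagation delays (d/s per hop): 43.8378, 2.55333, 0.0481 ms; sum = 46.4393 ms.
Processing at 2 router(s): 2 × 0.11 ms = 0.22 ms.
End-to-end = 48.2 ms.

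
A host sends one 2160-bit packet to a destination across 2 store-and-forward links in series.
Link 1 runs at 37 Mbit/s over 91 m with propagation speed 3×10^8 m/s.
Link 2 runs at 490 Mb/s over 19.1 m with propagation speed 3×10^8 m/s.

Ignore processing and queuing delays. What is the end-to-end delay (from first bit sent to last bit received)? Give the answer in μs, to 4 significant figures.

63.15 μs

Transmission delays (L/R per hop): 58.3784, 4.40816 μs; sum = 62.7865 μs.
Propagation delays (d/s per hop): 0.303333, 0.0636667 μs; sum = 0.367 μs.
End-to-end = 63.15 μs.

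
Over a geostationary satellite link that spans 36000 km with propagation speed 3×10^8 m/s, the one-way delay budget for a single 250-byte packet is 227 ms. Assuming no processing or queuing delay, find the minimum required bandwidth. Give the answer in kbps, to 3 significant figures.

18.7 kbps

L = 2000 bits.
Propagation delay = 36000000 / 300000000 = 120 ms.
Transmission budget = 227 − 120 = 107 ms.
R ≥ L / t_tx = 2000 bits / 0.107 s = 18.7 kbps.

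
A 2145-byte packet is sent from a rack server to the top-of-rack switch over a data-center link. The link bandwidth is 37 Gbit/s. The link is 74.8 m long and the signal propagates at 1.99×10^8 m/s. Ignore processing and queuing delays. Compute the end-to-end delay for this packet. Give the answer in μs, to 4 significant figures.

0.8397 μs

L = 2145 × 8 = 17160 bits.
Transmission delay = L/R = 17160 / 37000000000 = 0.463784 μs.
Propagation delay = d/s = 74.8 m / 199000000 m/s = 0.375879 μs.
Total = 0.8397 μs.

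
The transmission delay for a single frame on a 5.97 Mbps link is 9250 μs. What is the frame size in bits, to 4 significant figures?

55220 bits

L = R × t_tx = 5970000 b/s × 0.00925 s = 55222.5 bits.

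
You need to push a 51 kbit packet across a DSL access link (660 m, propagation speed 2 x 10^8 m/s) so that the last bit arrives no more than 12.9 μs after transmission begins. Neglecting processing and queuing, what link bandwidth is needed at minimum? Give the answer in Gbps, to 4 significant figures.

Propagation delay = 660 / 200000000 = 3.3 μs.
Transmission budget = 12.9 − 3.3 = 9.6 μs.
R ≥ L / t_tx = 51000 bits / 9.6e-06 s = 5.313 Gbps.

5.313 Gbps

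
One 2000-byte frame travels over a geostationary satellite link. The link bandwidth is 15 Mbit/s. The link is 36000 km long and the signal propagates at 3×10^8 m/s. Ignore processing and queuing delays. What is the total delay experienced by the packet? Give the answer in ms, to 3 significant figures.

121 ms

L = 2000 × 8 = 16000 bits.
Transmission delay = L/R = 16000 / 15000000 = 1.06667 ms.
Propagation delay = d/s = 36000000 m / 300000000 m/s = 120 ms.
Total = 121 ms.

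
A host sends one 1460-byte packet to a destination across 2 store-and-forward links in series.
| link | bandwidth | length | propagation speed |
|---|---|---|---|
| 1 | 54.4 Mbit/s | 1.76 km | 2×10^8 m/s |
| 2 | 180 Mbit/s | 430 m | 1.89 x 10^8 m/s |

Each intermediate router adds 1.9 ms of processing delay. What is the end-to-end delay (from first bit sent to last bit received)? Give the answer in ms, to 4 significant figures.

2.191 ms

L = 1460 × 8 = 11680 bits.
Transmission delays (L/R per hop): 0.214706, 0.0648889 ms; sum = 0.279595 ms.
Propagation delays (d/s per hop): 0.0088, 0.00227513 ms; sum = 0.0110751 ms.
Processing at 1 router(s): 1 × 1.9 ms = 1.9 ms.
End-to-end = 2.191 ms.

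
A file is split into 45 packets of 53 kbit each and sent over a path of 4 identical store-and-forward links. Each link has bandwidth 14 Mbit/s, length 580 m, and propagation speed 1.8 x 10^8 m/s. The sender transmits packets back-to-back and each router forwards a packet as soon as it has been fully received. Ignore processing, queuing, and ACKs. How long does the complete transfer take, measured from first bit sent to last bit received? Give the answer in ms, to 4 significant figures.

Per-hop transmission t_tx = L/R = 53000/14000000 = 3.78571 ms.
Per-hop propagation t_prop = 580/180000000 = 0.00322222 ms.
Pipeline fill: first packet needs 4·t_tx to clear all hops; remaining 44 packets each add one t_tx.
Total = (4+45-1)·t_tx + 4·t_prop = 48·3.78571 + 4·0.00322222 = 181.7 ms.

181.7 ms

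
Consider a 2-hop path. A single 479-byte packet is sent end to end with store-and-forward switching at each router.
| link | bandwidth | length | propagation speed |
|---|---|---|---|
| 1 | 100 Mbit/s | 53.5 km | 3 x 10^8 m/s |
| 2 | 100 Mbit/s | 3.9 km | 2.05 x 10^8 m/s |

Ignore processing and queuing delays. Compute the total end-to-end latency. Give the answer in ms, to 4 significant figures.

L = 479 × 8 = 3832 bits.
Transmission delay per hop = L/R = 3832/100000000 = 0.03832 ms; 2 hops → 0.07664 ms.
Propagation delays (d/s per hop): 0.178333, 0.0190244 ms; sum = 0.197358 ms.
End-to-end = 0.2740 ms.

0.2740 ms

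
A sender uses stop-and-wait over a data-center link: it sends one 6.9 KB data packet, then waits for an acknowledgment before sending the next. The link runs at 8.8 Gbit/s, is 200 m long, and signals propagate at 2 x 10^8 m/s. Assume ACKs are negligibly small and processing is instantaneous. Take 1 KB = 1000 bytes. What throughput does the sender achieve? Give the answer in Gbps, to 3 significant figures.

6.67 Gbps

t_tx = L/R = 55200/8800000000 = 6.27273e-06 s.
t_prop = 200/200000000 = 1e-06 s; RTT = 2e-06 s.
Cycle = t_tx + RTT = 8.27273e-06 s.
Throughput = L / cycle = 55200 / 8.27273e-06 = 6.67 Gbps.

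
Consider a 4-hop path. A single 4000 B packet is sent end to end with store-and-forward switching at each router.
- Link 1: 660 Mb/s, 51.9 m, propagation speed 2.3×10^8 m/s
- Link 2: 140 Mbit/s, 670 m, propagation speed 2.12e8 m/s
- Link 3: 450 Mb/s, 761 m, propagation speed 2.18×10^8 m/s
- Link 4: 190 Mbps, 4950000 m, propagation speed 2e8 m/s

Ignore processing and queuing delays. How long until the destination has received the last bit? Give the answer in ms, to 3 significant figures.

25.3 ms

L = 4000 × 8 = 32000 bits.
Transmission delays (L/R per hop): 0.0484848, 0.228571, 0.0711111, 0.168421 ms; sum = 0.516588 ms.
Propagation delays (d/s per hop): 0.000225652, 0.00316038, 0.00349083, 24.75 ms; sum = 24.7569 ms.
End-to-end = 25.3 ms.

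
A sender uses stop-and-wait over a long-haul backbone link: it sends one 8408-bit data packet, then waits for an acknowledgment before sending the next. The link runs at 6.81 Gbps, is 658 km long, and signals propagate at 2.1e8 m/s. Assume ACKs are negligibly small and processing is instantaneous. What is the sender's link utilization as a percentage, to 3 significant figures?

t_tx = L/R = 8408/6810000000 = 1.23465e-06 s.
t_prop = 658000/210000000 = 0.00313333 s; RTT = 0.00626667 s.
Cycle = t_tx + RTT = 0.0062679 s.
Utilization = t_tx / cycle = 1.23465e-06/0.0062679 = 0.0197 %.

0.0197 %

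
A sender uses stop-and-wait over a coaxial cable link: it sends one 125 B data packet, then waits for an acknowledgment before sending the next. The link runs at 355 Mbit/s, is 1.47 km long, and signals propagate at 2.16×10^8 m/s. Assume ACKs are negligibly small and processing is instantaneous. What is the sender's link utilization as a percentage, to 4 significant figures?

17.15 %

t_tx = L/R = 1000/355000000 = 2.8169e-06 s.
t_prop = 1470/216000000 = 6.80556e-06 s; RTT = 1.36111e-05 s.
Cycle = t_tx + RTT = 1.6428e-05 s.
Utilization = t_tx / cycle = 2.8169e-06/1.6428e-05 = 17.15 %.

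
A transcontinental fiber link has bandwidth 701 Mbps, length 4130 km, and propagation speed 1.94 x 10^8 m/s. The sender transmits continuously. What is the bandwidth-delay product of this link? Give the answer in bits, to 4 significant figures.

Propagation delay = 4130000 / 194000000 = 0.0212887 s.
BDP = R × t_prop = 701000000 × 0.0212887 = 14923400 bits.

14920000 bits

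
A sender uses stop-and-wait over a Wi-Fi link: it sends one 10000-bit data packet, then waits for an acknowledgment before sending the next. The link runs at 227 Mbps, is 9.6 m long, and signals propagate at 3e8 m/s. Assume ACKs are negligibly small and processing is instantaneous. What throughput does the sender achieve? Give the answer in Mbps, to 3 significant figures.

227 Mbps

t_tx = L/R = 10000/227000000 = 4.40529e-05 s.
t_prop = 9.6/300000000 = 3.2e-08 s; RTT = 6.4e-08 s.
Cycle = t_tx + RTT = 4.41169e-05 s.
Throughput = L / cycle = 10000 / 4.41169e-05 = 227 Mbps.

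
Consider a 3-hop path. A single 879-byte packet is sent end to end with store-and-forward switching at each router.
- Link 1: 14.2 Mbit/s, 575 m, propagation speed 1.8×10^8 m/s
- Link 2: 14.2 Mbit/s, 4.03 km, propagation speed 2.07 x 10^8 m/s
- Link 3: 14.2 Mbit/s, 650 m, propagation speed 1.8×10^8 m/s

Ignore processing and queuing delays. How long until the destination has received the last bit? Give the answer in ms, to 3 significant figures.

L = 879 × 8 = 7032 bits.
Transmission delay per hop = L/R = 7032/14200000 = 0.495211 ms; 3 hops → 1.48563 ms.
Propagation delays (d/s per hop): 0.00319444, 0.0194686, 0.00361111 ms; sum = 0.0262742 ms.
End-to-end = 1.51 ms.

1.51 ms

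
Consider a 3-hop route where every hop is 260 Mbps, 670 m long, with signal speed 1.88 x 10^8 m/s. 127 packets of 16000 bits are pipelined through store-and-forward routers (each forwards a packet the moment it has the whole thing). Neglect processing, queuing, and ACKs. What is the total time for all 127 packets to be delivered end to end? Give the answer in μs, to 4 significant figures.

7949 μs

Per-hop transmission t_tx = L/R = 16000/260000000 = 61.5385 μs.
Per-hop propagation t_prop = 670/188000000 = 3.56383 μs.
Pipeline fill: first packet needs 3·t_tx to clear all hops; remaining 126 packets each add one t_tx.
Total = (3+127-1)·t_tx + 3·t_prop = 129·61.5385 + 3·3.56383 = 7949 μs.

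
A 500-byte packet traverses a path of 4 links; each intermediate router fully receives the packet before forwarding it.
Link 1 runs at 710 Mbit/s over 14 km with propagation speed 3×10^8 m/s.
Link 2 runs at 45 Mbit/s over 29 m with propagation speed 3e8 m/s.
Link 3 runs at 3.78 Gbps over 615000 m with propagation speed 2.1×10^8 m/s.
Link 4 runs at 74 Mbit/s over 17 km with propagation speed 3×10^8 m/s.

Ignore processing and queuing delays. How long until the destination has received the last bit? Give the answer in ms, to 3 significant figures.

L = 500 × 8 = 4000 bits.
Transmission delays (L/R per hop): 0.0056338, 0.0888889, 0.0010582, 0.0540541 ms; sum = 0.149635 ms.
Propagation delays (d/s per hop): 0.0466667, 9.66667e-05, 2.92857, 0.0566667 ms; sum = 3.032 ms.
End-to-end = 3.18 ms.

3.18 ms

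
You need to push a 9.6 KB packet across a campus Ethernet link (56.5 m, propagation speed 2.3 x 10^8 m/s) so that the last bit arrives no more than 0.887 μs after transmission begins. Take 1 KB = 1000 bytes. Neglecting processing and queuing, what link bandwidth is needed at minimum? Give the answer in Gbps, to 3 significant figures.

L = 76800 bits.
Propagation delay = 56.5 / 2.3e+08 = 0.245652 μs.
Transmission budget = 0.887 − 0.245652 = 0.641348 μs.
R ≥ L / t_tx = 76800 bits / 6.41348e-07 s = 120 Gbps.

120 Gbps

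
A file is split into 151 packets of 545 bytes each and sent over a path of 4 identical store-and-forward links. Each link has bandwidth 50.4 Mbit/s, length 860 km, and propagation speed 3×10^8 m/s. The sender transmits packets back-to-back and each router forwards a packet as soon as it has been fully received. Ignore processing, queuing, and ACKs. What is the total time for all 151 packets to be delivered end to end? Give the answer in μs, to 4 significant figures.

Per-hop transmission t_tx = L/R = 4360/50400000 = 86.5079 μs.
Per-hop propagation t_prop = 860000/300000000 = 2866.67 μs.
Pipeline fill: first packet needs 4·t_tx to clear all hops; remaining 150 packets each add one t_tx.
Total = (4+151-1)·t_tx + 4·t_prop = 154·86.5079 + 4·2866.67 = 24790 μs.

24790 μs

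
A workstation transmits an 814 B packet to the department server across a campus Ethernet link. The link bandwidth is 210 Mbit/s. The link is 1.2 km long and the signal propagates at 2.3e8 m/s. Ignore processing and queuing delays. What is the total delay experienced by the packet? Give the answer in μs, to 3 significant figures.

36.2 μs

L = 814 × 8 = 6512 bits.
Transmission delay = L/R = 6512 / 210000000 = 31.0095 μs.
Propagation delay = d/s = 1200 m / 2.3e+08 m/s = 5.21739 μs.
Total = 36.2 μs.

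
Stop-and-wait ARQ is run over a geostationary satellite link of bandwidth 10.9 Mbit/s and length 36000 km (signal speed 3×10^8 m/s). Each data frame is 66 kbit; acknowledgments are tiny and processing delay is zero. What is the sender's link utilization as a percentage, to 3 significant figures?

t_tx = L/R = 66000/10900000 = 0.00605505 s.
t_prop = 36000000/300000000 = 0.12 s; RTT = 0.24 s.
Cycle = t_tx + RTT = 0.246055 s.
Utilization = t_tx / cycle = 0.00605505/0.246055 = 2.46 %.

2.46 %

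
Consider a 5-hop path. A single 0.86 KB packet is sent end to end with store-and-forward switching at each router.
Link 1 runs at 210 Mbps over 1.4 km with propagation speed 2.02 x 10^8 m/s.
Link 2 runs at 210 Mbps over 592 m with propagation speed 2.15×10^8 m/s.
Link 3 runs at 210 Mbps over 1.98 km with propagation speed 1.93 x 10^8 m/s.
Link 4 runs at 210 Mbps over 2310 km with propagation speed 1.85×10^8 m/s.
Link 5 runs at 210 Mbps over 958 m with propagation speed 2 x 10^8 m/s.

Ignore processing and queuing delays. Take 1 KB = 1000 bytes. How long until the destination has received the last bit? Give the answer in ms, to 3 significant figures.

L = 6880 bits.
Transmission delay per hop = L/R = 6880/210000000 = 0.0327619 ms; 5 hops → 0.16381 ms.
Propagation delays (d/s per hop): 0.00693069, 0.00275349, 0.0102591, 12.4865, 0.00479 ms; sum = 12.5112 ms.
End-to-end = 12.7 ms.

12.7 ms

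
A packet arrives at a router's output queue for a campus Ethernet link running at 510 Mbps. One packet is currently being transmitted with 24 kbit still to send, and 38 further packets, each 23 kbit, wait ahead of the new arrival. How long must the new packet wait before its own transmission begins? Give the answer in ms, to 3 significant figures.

Each queued packet: L/R = 23000/510000000 = 0.045098 ms.
38 queued → 1.71373 ms.
Plus remaining 24000 bits of current packet: 0.0470588 ms.
Queuing delay = 1.76 ms.

1.76 ms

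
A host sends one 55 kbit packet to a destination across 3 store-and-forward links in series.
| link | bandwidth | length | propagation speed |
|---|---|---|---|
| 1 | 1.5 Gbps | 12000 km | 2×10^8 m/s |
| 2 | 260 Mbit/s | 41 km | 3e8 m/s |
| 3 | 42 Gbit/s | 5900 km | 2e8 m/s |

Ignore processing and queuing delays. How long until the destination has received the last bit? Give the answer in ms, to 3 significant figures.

L = 55000 bits.
Transmission delays (L/R per hop): 0.0366667, 0.211538, 0.00130952 ms; sum = 0.249515 ms.
Propagation delays (d/s per hop): 60, 0.136667, 29.5 ms; sum = 89.6367 ms.
End-to-end = 89.9 ms.

89.9 ms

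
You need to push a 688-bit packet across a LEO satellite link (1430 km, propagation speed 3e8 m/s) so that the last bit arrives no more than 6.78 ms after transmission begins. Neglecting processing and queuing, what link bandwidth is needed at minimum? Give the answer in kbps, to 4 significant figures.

341.7 kbps

Propagation delay = 1430000 / 300000000 = 4.76667 ms.
Transmission budget = 6.78 − 4.76667 = 2.01333 ms.
R ≥ L / t_tx = 688 bits / 0.00201333 s = 341.7 kbps.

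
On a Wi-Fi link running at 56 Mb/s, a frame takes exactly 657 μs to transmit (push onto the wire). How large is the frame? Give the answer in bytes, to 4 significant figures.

L = R × t_tx = 56000000 b/s × 0.000657 s = 36792 bits.
In bytes: 36792 / 8 = 4599 bytes.

4599 bytes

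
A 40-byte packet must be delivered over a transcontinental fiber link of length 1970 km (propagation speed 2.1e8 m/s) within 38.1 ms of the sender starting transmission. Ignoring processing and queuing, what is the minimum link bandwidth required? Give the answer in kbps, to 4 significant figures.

L = 320 bits.
Propagation delay = 1970000 / 210000000 = 9.38095 ms.
Transmission budget = 38.1 − 9.38095 = 28.719 ms.
R ≥ L / t_tx = 320 bits / 0.028719 s = 11.14 kbps.

11.14 kbps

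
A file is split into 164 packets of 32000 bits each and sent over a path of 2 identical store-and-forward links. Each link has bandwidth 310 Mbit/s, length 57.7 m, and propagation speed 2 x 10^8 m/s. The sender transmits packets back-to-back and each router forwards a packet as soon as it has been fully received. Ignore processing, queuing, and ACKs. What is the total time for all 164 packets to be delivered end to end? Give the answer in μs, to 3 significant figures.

17000 μs

Per-hop transmission t_tx = L/R = 32000/310000000 = 103.226 μs.
Per-hop propagation t_prop = 57.7/200000000 = 0.2885 μs.
Pipeline fill: first packet needs 2·t_tx to clear all hops; remaining 163 packets each add one t_tx.
Total = (2+164-1)·t_tx + 2·t_prop = 165·103.226 + 2·0.2885 = 17000 μs.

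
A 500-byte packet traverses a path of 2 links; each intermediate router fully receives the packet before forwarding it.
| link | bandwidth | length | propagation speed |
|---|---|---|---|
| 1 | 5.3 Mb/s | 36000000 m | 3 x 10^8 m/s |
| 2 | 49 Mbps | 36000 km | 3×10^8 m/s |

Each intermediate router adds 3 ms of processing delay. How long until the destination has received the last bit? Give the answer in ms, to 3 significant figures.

L = 500 × 8 = 4000 bits.
Transmission delays (L/R per hop): 0.754717, 0.0816327 ms; sum = 0.83635 ms.
Propagation delays (d/s per hop): 120, 120 ms; sum = 240 ms.
Processing at 1 router(s): 1 × 3 ms = 3 ms.
End-to-end = 244 ms.

244 ms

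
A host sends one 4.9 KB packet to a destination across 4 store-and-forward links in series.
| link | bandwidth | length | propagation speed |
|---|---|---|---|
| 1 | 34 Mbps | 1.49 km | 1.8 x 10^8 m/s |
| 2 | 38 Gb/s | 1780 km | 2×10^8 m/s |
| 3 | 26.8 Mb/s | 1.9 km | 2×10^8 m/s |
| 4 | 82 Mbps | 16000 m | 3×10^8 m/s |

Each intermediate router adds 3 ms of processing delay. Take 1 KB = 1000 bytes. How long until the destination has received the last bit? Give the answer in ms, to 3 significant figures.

L = 39200 bits.
Transmission delays (L/R per hop): 1.15294, 0.00103158, 1.46269, 0.478049 ms; sum = 3.09471 ms.
Propagation delays (d/s per hop): 0.00827778, 8.9, 0.0095, 0.0533333 ms; sum = 8.97111 ms.
Processing at 3 router(s): 3 × 3 ms = 9 ms.
End-to-end = 21.1 ms.

21.1 ms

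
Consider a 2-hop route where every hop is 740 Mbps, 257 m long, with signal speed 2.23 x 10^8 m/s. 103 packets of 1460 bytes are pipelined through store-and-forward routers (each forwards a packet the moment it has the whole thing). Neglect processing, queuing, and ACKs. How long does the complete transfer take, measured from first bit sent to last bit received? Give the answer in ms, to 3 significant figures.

Per-hop transmission t_tx = L/R = 11680/740000000 = 0.0157838 ms.
Per-hop propagation t_prop = 257/223000000 = 0.00115247 ms.
Pipeline fill: first packet needs 2·t_tx to clear all hops; remaining 102 packets each add one t_tx.
Total = (2+103-1)·t_tx + 2·t_prop = 104·0.0157838 + 2·0.00115247 = 1.64 ms.

1.64 ms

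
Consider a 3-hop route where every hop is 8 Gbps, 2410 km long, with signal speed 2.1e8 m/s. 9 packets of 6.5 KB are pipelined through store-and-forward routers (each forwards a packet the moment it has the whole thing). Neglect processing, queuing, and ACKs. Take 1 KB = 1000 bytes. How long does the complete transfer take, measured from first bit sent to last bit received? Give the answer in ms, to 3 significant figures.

Per-hop transmission t_tx = L/R = 52000/8000000000 = 0.0065 ms.
Per-hop propagation t_prop = 2410000/210000000 = 11.4762 ms.
Pipeline fill: first packet needs 3·t_tx to clear all hops; remaining 8 packets each add one t_tx.
Total = (3+9-1)·t_tx + 3·t_prop = 11·0.0065 + 3·11.4762 = 34.5 ms.

34.5 ms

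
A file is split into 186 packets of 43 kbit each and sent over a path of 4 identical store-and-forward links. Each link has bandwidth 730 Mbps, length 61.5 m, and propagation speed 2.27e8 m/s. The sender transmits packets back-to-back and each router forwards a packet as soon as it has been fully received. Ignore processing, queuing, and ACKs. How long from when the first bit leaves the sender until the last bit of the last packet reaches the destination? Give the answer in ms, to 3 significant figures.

Per-hop transmission t_tx = L/R = 43000/730000000 = 0.0589041 ms.
Per-hop propagation t_prop = 61.5/227000000 = 0.000270925 ms.
Pipeline fill: first packet needs 4·t_tx to clear all hops; remaining 185 packets each add one t_tx.
Total = (4+186-1)·t_tx + 4·t_prop = 189·0.0589041 + 4·0.000270925 = 11.1 ms.

11.1 ms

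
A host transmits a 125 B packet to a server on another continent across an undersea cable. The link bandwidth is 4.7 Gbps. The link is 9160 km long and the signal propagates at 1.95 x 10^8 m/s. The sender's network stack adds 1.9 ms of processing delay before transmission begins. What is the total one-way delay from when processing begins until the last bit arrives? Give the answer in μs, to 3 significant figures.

L = 125 × 8 = 1000 bits.
Transmission delay = L/R = 1000 / 4700000000 = 0.212766 μs.
Propagation delay = d/s = 9160000 m / 195000000 m/s = 46974.4 μs.
Plus processing delay 1.9 ms = 1900 μs.
Total = 48900 μs.

48900 μs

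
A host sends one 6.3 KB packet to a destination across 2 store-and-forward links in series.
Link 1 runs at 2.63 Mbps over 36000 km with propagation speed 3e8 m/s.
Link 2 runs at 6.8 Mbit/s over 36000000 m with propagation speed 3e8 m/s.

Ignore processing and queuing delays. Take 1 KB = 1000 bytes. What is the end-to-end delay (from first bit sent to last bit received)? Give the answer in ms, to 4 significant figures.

L = 50400 bits.
Transmission delays (L/R per hop): 19.1635, 7.41176 ms; sum = 26.5753 ms.
Propagation delays (d/s per hop): 120, 120 ms; sum = 240 ms.
End-to-end = 266.6 ms.

266.6 ms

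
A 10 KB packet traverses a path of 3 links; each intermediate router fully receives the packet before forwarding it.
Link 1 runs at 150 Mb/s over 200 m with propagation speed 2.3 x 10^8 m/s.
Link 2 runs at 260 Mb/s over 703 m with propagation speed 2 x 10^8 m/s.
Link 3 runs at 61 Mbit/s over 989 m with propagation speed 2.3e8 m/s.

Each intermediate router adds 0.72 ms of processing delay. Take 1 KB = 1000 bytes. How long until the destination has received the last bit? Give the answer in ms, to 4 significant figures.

3.601 ms

L = 80000 bits.
Transmission delays (L/R per hop): 0.533333, 0.307692, 1.31148 ms; sum = 2.1525 ms.
Propagation delays (d/s per hop): 0.000869565, 0.003515, 0.0043 ms; sum = 0.00868457 ms.
Processing at 2 router(s): 2 × 0.72 ms = 1.44 ms.
End-to-end = 3.601 ms.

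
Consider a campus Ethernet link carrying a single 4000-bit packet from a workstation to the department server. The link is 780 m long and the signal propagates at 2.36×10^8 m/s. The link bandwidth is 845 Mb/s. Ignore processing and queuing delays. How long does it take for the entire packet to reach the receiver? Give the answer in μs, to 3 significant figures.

8.04 μs

Transmission delay = L/R = 4000 / 845000000 = 4.73373 μs.
Propagation delay = d/s = 780 m / 236000000 m/s = 3.30508 μs.
Total = 8.04 μs.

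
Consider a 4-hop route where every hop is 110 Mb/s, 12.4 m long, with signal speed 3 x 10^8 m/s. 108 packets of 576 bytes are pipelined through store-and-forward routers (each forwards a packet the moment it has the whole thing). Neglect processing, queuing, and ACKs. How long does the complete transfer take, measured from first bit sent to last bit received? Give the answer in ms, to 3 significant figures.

Per-hop transmission t_tx = L/R = 4608/110000000 = 0.0418909 ms.
Per-hop propagation t_prop = 12.4/300000000 = 4.13333e-05 ms.
Pipeline fill: first packet needs 4·t_tx to clear all hops; remaining 107 packets each add one t_tx.
Total = (4+108-1)·t_tx + 4·t_prop = 111·0.0418909 + 4·4.13333e-05 = 4.65 ms.

4.65 ms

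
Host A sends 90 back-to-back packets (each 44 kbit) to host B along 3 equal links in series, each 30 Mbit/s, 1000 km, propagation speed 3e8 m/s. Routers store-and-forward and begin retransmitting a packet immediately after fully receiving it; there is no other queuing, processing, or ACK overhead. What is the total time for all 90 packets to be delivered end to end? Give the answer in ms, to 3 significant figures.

145 ms

Per-hop transmission t_tx = L/R = 44000/30000000 = 1.46667 ms.
Per-hop propagation t_prop = 1000000/300000000 = 3.33333 ms.
Pipeline fill: first packet needs 3·t_tx to clear all hops; remaining 89 packets each add one t_tx.
Total = (3+90-1)·t_tx + 3·t_prop = 92·1.46667 + 3·3.33333 = 145 ms.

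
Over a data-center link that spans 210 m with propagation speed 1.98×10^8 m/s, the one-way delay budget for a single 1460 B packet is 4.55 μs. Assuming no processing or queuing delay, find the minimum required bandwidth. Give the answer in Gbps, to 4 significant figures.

3.347 Gbps

L = 11680 bits.
Propagation delay = 210 / 198000000 = 1.06061 μs.
Transmission budget = 4.55 − 1.06061 = 3.48939 μs.
R ≥ L / t_tx = 11680 bits / 3.48939e-06 s = 3.347 Gbps.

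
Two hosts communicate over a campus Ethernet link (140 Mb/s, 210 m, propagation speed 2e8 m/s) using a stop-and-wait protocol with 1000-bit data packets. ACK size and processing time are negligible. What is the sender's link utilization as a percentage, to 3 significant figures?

t_tx = L/R = 1000/140000000 = 7.14286e-06 s.
t_prop = 210/200000000 = 1.05e-06 s; RTT = 2.1e-06 s.
Cycle = t_tx + RTT = 9.24286e-06 s.
Utilization = t_tx / cycle = 7.14286e-06/9.24286e-06 = 77.3 %.

77.3 %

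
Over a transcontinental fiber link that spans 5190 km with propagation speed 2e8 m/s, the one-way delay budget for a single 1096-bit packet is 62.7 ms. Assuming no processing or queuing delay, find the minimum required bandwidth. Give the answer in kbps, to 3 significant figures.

29.8 kbps

Propagation delay = 5190000 / 200000000 = 25.95 ms.
Transmission budget = 62.7 − 25.95 = 36.75 ms.
R ≥ L / t_tx = 1096 bits / 0.03675 s = 29.8 kbps.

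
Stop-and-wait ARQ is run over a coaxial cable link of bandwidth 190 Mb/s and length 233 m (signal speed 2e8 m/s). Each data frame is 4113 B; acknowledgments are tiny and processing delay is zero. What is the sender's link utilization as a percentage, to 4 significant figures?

t_tx = L/R = 32904/190000000 = 0.000173179 s.
t_prop = 233/200000000 = 1.165e-06 s; RTT = 2.33e-06 s.
Cycle = t_tx + RTT = 0.000175509 s.
Utilization = t_tx / cycle = 0.000173179/0.000175509 = 98.67 %.

98.67 %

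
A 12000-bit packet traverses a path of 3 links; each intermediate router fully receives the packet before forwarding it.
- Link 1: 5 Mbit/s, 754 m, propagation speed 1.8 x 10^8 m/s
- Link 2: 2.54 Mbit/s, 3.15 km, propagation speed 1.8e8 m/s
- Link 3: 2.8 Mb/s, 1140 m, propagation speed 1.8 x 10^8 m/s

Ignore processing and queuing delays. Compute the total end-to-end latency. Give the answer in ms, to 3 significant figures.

11.4 ms

Transmission delays (L/R per hop): 2.4, 4.72441, 4.28571 ms; sum = 11.4101 ms.
Propagation delays (d/s per hop): 0.00418889, 0.0175, 0.00633333 ms; sum = 0.0280222 ms.
End-to-end = 11.4 ms.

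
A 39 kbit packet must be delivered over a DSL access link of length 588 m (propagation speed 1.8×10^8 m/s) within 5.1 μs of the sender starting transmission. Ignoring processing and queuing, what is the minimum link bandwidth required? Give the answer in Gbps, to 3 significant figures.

Propagation delay = 588 / 180000000 = 3.26667 μs.
Transmission budget = 5.1 − 3.26667 = 1.83333 μs.
R ≥ L / t_tx = 39000 bits / 1.83333e-06 s = 21.3 Gbps.

21.3 Gbps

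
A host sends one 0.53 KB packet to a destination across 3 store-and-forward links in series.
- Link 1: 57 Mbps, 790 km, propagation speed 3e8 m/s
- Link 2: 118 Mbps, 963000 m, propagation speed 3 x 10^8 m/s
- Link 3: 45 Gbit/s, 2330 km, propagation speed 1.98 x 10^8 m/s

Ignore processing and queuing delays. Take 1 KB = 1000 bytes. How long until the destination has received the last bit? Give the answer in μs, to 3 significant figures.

17700 μs

L = 4240 bits.
Transmission delays (L/R per hop): 74.386, 35.9322, 0.0942222 μs; sum = 110.412 μs.
Propagation delays (d/s per hop): 2633.33, 3210, 11767.7 μs; sum = 17611 μs.
End-to-end = 17700 μs.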